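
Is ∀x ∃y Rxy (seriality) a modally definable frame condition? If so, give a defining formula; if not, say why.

Yes: it is seriality, defined by the D schema □p → ◇p.
Suppose □p→◇p is valid. At any x set V(p)=W. Then □p at x, so ◇p at x, so x has a successor.

Yes — defined by □p → ◇p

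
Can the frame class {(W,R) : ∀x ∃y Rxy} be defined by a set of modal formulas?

This is a Sahlqvist condition; the D axiom □q → ◇q defines it.
Suppose □q→◇q is valid. At any x set V(q)=W. Then □q at x, so ◇q at x, so x has a successor.

Yes — defined by □q → ◇q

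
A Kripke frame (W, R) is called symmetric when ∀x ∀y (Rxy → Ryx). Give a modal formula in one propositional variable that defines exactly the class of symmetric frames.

q → □◇q

A defining formula is q → □◇q (the B axiom).
Suppose q→□◇q is valid. Take Rxy and set V(q)={x}. Then q at x, so □◇q at x, so ◇q at y, so some z with Ryz has q; z=x, i.e. Ryx.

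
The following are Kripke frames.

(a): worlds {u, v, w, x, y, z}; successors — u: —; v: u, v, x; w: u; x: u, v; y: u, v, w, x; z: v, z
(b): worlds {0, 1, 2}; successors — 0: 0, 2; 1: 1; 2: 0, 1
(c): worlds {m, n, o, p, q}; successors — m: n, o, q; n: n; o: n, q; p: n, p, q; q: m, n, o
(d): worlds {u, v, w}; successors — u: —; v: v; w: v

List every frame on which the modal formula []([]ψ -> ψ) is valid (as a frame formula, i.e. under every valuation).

This is the axiom for shift-reflexivity; its first-order frame correspondent is forall x forall y (Rxy -> Ryy).
(a): fails — Ryx but not Rxx.
(b): fails — R02 but not R22.
(c): fails — Rmo but not Roo.
(d): holds.

(d)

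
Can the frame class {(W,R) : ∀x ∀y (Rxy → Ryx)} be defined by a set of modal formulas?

Yes: it is symmetry, defined by the B schema r → □◇r.
Suppose r→□◇r is valid. Take Rxy and set V(r)={x}. Then r at x, so □◇r at x, so ◇r at y, so some z with Ryz has r; z=x, i.e. Ryx.

Yes, by r → □◇r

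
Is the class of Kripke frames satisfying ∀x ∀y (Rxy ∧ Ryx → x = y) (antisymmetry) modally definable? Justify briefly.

Any modally definable frame class is closed under surjective bounded morphisms.
The 4-cycle (worlds 0,1,2,3 with 0→1→2→3→0) is antisymmetric. Sending even-indexed worlds to s and odd-indexed worlds to t is a surjective bounded morphism onto the two-world frame with s↔t, which is not antisymmetric.
Hence antisymmetry is not modally definable.

No — not modally definable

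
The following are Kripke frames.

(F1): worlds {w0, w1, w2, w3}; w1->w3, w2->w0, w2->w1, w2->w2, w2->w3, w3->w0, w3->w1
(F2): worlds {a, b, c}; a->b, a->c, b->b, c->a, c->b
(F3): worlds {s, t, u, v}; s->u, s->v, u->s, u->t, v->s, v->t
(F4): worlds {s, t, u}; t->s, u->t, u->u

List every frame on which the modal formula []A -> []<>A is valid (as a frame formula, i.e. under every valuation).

The schema corresponds to a generalized confluence (Geach) condition: forall x forall z (xRz -> exists w (xRw & zRw)).
(F1): fails — w1Rw3 but no w with w1Rw and w3Rw.
(F2): satisfies the condition.
(F3): fails — sRu but no w with sRw and uRw.
(F4): fails — tRs but no w with tRw and sRw.
Valid on: (F2).

(F2)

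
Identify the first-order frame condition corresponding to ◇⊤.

seriality

◇⊤ holds at w iff w has a successor, so frame-validity of ◇⊤ is exactly seriality. Equivalently via □A → ◇A:
Suppose □A→◇A is valid. At any x set V(A)=W. Then □A at x, so ◇A at x, so x has a successor.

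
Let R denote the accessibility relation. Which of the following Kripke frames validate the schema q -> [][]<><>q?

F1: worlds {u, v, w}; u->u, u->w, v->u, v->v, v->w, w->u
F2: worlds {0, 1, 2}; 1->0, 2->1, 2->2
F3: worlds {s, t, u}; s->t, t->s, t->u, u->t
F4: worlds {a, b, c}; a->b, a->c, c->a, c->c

F3

The schema corresponds to a generalized confluence (Geach) condition: forall x forall z (x R^2 z -> exists w (x = w & z R^2 w)).
F1: fails — vR²u but no t with v=t and uR²t.
F2: fails — 2R²0 but no w with 2=w and 0R²w.
F3: holds.
F4: fails — cR²b but no w with c=w and bR²w.
Valid on: F3.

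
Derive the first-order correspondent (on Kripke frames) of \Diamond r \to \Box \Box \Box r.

\forall x \forall y \forall z ((xRy \wedge x R^3 z) \to \exists w (y = w \wedge z = w))

This is a Sahlqvist (Geach-type) schema ◇^1□^0r → □^3◇^0r.
Minimal-valuation argument: fix x; take any y with xR^1y and any z with xR^3z. Set V(r) to the set of worlds R-reachable from y in exactly 0 steps. Then □^0r holds at y, so the antecedent holds at x; validity forces ◇^0r at z, giving a w with zR^0w and yR^0w.
First-order correspondent: \forall x \forall y \forall z ((xRy \wedge x R^3 z) \to \exists w (y = w \wedge z = w)).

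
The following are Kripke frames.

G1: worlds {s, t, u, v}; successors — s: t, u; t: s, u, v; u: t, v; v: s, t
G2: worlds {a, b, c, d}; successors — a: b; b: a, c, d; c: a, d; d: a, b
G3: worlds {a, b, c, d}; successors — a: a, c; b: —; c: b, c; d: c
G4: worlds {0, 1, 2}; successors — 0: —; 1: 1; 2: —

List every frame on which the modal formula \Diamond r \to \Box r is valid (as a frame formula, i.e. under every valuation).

Frame correspondent (Sahlqvist): \forall x \forall y \forall z (Rxy \wedge Rxz \to y = z) — i.e. partial functionality.
G1: fails — s sees both t and u.
G2: fails — b sees both a and c.
G3: fails — a sees both a and c.
G4: holds.
Valid on: G4.

G4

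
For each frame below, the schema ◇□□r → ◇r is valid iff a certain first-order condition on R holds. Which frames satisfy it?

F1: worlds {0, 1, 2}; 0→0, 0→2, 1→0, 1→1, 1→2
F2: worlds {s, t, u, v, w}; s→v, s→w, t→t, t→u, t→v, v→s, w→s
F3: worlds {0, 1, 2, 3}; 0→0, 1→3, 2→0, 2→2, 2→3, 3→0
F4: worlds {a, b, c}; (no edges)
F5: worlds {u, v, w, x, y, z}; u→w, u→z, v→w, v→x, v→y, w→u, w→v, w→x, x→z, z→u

The schema corresponds to a generalized confluence (Geach) condition: ∀x ∀y (xRy → ∃w (yR²w ∧ xRw)).
F1: fails — 0R2 but no w with 2R²w and 0Rw.
F2: fails — tRu but no w* with uR²w* and tRw*.
F3: fails — 1R3 but no w with 3R²w and 1Rw.
F4: holds.
F5: fails — vRx but no t with xR²t and vRt.

F4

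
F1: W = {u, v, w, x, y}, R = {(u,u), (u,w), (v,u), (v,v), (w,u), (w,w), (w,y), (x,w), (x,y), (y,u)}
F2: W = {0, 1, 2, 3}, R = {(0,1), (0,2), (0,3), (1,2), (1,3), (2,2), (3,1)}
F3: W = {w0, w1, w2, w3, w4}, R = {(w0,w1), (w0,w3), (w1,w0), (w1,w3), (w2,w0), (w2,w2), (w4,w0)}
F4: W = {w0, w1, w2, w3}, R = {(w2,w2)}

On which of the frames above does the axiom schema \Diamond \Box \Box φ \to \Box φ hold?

F4

Frame correspondent (Sahlqvist): \forall x \forall y \forall z ((xRy \wedge xRz) \to \exists w (y R^2 w \wedge z = w)) — i.e. a generalized confluence (Geach) condition.
F1: fails — vRu, vRv but no t with uR²t and v=t.
F2: fails — 0R1, 0R3 but no w with 1R²w and 3=w.
F3: fails — w0Rw3, w0Rw1 but no w with w3R²w and w1=w.
F4: ✓.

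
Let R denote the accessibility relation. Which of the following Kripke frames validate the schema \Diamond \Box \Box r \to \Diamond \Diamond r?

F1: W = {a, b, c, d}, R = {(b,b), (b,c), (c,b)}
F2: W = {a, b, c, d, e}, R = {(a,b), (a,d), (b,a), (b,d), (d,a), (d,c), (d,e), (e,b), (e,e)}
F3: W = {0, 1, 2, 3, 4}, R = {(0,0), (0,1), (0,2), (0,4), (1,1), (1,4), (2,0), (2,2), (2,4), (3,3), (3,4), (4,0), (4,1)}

F1, F3

The schema corresponds to a generalized confluence (Geach) condition: \forall x \forall y (xRy \to \exists w (y R^2 w \wedge x R^2 w)).
F1: holds.
F2: fails — dRc but no w with cR²w and dR²w.
F3: holds.
Valid on: F1, F3.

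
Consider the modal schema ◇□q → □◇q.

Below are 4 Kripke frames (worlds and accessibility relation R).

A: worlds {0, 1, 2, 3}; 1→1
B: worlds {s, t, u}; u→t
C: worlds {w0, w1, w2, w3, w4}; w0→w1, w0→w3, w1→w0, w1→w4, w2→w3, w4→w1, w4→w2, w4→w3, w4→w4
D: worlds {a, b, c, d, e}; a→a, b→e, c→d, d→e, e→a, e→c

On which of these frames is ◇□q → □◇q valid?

The schema corresponds to convergence: ∀x ∀y ∀z (Rxy ∧ Rxz → ∃w (Ryw ∧ Rzw)).
A: condition met.
B: fails — Rut and Rut but t and t have no common successor.
C: fails — Rw0w1 and Rw0w3 but w1 and w3 have no common successor.
D: fails — Rea and Rec but a and c have no common successor.

A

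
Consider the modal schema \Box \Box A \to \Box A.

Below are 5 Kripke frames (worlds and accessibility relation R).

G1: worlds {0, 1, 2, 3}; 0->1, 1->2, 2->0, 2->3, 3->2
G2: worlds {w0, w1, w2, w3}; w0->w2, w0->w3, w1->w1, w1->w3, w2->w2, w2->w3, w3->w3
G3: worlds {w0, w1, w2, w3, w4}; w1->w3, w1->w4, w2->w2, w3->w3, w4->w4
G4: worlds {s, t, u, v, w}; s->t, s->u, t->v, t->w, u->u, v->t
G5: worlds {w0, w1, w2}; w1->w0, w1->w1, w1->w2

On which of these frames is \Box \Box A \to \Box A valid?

G2, G3, G5

The schema corresponds to density: \forall x \forall y (Rxy \to \exists z (Rxz \wedge Rzy)).
G1: fails — R32 but no z with R3z and Rz2.
G2: holds.
G3: holds.
G4: fails — Rtv but no z with Rtz and Rzv.
G5: holds.
Valid on: G2, G3, G5.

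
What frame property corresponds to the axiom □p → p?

Reflexivity

This is the T axiom.
Its frame correspondent is reflexivity — ∀x Rxx.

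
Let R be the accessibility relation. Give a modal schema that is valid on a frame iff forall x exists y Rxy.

□s → ◇s

The condition is seriality. The D schema □s → ◇s defines it.
Suppose □s→◇s is valid. At any x set V(s)=W. Then □s at x, so ◇s at x, so x has a successor.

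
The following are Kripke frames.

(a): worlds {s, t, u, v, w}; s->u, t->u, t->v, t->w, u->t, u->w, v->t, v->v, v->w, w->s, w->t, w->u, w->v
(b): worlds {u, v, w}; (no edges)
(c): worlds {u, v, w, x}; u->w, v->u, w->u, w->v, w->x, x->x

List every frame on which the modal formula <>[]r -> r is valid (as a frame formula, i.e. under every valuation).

(b)

Frame correspondent (Sahlqvist): forall x forall y (Rxy -> Ryx) — i.e. symmetry.
(a): fails — Rsu but not Rus.
(b): holds.
(c): fails — Rwx but not Rxw.
Valid on: (b).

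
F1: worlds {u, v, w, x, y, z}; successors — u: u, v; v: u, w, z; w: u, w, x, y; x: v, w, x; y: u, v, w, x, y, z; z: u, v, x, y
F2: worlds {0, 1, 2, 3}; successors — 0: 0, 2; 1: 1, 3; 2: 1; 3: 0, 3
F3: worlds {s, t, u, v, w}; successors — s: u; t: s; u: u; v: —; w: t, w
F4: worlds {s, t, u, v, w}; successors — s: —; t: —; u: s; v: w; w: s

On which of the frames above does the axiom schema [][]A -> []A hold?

This is the axiom for density; its first-order frame correspondent is forall x forall y (Rxy -> exists z (Rxz & Rzy)).
F1: fails — Rvz but no t with Rvt and Rtz.
F2: ✓.
F3: fails — Rts but no z with Rtz and Rzs.
F4: fails — Rus but no z with Ruz and Rzs.

F2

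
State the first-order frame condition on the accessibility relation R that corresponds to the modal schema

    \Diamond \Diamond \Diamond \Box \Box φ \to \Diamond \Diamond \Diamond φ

\forall x \forall y (x R^3 y \to \exists w (y R^2 w \wedge x R^3 w))

This is a Sahlqvist (Geach-type) schema ◇^3□^2φ → □^0◇^3φ.
Minimal-valuation argument: fix x; take any y with xR^3y and any z with xR^0z. Set V(φ) to the set of worlds R-reachable from y in exactly 2 steps. Then □^2φ holds at y, so the antecedent holds at x; validity forces ◇^3φ at z, giving a w with zR^3w and yR^2w.
First-order correspondent: \forall x \forall y (x R^3 y \to \exists w (y R^2 w \wedge x R^3 w)).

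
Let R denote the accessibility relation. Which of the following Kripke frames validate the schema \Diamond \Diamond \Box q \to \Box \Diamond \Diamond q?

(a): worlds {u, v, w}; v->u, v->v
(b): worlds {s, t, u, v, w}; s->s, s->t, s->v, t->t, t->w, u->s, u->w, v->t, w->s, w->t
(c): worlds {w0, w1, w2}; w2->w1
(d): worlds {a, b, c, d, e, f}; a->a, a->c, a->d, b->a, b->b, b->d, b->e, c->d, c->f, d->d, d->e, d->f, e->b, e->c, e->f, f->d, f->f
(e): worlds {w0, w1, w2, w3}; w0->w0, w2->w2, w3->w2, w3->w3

Frame correspondent (Sahlqvist): \forall x \forall y \forall z ((x R^2 y \wedge xRz) \to \exists w (yRw \wedge z R^2 w)) — i.e. a generalized confluence (Geach) condition.
(a): fails — vR²u, vRu but no t with uRt and uR²t.
(b): satisfies the condition.
(c): satisfies the condition.
(d): satisfies the condition.
(e): satisfies the condition.

(b), (c), (d), (e)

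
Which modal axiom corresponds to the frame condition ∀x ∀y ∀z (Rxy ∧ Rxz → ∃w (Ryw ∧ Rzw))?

A defining formula is ◇□s → □◇s (the .2 axiom).
Suppose ◇□s→□◇s is valid. Take Rxy, Rxz and set V(s)={w : Ryw}. Then □s at y so ◇□s at x, so □◇s at x, so ◇s at z, giving w with Rzw and Ryw.

◇□s → □◇s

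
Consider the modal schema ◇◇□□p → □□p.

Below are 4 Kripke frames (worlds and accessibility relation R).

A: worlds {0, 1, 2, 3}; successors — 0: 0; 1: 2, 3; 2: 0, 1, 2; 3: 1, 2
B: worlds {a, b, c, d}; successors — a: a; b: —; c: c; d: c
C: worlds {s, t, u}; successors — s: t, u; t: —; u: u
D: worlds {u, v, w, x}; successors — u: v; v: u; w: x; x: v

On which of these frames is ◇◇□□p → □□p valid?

This is the axiom for a generalized confluence (Geach) condition; its first-order frame correspondent is ∀x ∀y ∀z ((xR²y ∧ xR²z) → ∃w (yR²w ∧ z = w)).
A: fails — 1R²0, 1R²1 but no w with 0R²w and 1=w.
B: satisfies the condition.
C: satisfies the condition.
D: satisfies the condition.
Valid on: B, C, D.

B, C, D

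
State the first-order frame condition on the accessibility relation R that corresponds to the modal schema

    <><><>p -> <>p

This is a Sahlqvist (Geach-type) schema ◇^3□^0p → □^0◇^1p.
Minimal-valuation argument: fix x; take any y with xR^3y and any z with xR^0z. Set V(p) to the set of worlds R-reachable from y in exactly 0 steps. Then □^0p holds at y, so the antecedent holds at x; validity forces ◇^1p at z, giving a w with zR^1w and yR^0w.
First-order correspondent: forall x forall y (x R^3 y -> exists w (y = w & xRw)).

forall x forall y (x R^3 y -> exists w (y = w & xRw))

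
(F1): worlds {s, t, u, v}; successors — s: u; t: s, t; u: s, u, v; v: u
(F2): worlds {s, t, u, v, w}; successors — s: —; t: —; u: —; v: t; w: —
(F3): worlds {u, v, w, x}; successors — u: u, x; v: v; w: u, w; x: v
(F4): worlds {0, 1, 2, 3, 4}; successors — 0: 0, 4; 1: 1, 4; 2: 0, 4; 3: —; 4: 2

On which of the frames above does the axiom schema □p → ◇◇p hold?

(F1), (F3)

Frame correspondent (Sahlqvist): ∀x ∃w (xRw ∧ xR²w) — i.e. a generalized confluence (Geach) condition.
(F1): holds.
(F2): fails — at s but no w* with sRw* and sR²w*.
(F3): holds.
(F4): fails — at 3 but no w with 3Rw and 3R²w.
Valid on: (F1), (F3).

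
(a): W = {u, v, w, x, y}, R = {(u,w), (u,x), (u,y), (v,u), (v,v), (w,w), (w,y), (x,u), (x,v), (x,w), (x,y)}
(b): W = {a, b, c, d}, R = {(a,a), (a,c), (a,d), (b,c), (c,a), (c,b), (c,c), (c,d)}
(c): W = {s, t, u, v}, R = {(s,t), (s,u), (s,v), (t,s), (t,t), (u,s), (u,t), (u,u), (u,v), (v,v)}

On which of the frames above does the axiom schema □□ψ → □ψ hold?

This is the axiom for density; its first-order frame correspondent is ∀x ∀y (Rxy → ∃z (Rxz ∧ Rzy)).
(a): fails — Rux but no z with Ruz and Rzx.
(b): satisfies the condition.
(c): satisfies the condition.
Valid on: (b), (c).

(b), (c)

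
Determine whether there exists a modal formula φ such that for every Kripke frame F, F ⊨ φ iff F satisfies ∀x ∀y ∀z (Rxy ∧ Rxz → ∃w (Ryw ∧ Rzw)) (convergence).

This is a Sahlqvist condition; the .2 axiom ◇□p → □◇p defines it.
Suppose ◇□p→□◇p is valid. Take Rxy, Rxz and set V(p)={w : Ryw}. Then □p at y so ◇□p at x, so □◇p at x, so ◇p at z, giving w with Rzw and Ryw.

Definable; ◇□p → □◇p defines it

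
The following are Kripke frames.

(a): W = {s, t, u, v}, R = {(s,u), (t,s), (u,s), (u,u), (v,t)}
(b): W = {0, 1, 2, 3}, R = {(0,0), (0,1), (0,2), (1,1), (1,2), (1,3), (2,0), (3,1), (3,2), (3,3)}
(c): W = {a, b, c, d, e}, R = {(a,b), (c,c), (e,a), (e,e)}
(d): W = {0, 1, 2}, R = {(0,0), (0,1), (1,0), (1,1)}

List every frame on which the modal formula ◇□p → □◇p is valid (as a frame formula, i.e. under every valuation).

This is the axiom for convergence; its first-order frame correspondent is ∀x ∀y ∀z (Rxy ∧ Rxz → ∃w (Ryw ∧ Rzw)).
(a): ✓.
(b): fails — R02 and R01 but 2 and 1 have no common successor.
(c): fails — Rab and Rab but b and b have no common successor.
(d): ✓.
Valid on: (a), (d).

(a), (d)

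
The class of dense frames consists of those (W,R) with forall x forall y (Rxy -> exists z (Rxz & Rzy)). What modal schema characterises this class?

A defining formula is □□q → □q (the C4 axiom).

□□q → □q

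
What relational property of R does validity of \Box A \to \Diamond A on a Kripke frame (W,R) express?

seriality: \forall x \exists y Rxy

This schema is the D axiom.
Its frame correspondent is seriality — \forall x \exists y Rxy.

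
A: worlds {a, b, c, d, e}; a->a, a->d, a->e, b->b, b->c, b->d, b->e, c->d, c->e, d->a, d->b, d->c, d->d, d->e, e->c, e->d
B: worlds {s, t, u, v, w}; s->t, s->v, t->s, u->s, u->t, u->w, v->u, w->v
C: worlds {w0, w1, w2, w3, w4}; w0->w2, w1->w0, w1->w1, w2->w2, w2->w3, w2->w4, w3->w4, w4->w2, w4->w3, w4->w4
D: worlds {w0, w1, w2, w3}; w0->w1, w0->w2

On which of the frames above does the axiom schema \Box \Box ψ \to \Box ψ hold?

Frame correspondent (Sahlqvist): \forall x \forall y (Rxy \to \exists z (Rxz \wedge Rzy)) — i.e. density.
A: condition met.
B: fails — Ruw but no z with Ruz and Rzw.
C: condition met.
D: fails — Rw0w1 but no z with Rw0z and Rzw1.

A, C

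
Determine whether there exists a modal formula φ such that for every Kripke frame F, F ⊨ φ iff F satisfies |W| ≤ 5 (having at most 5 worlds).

No

If a class were modally definable it would be closed under disjoint unions (Goldblatt–Thomason).
Any modal formula valid on each of 6 disjoint one-world frames is valid on their disjoint union (validity is preserved under disjoint unions). Each one-world frame has |W|=1≤5, but the union has |W|=6.
Hence having at most 5 worlds is not modally definable.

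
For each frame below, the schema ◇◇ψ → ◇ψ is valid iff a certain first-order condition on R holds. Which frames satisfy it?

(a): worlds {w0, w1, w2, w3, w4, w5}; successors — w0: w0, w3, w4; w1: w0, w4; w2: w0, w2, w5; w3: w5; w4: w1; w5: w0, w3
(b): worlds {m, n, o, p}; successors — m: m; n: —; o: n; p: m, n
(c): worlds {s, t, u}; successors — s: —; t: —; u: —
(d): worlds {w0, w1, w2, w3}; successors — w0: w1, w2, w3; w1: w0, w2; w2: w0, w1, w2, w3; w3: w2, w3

Frame correspondent (Sahlqvist): ∀x ∀y ∀z (Rxy ∧ Ryz → Rxz) — i.e. transitivity.
(a): fails — Rw1w0 and Rw0w3 but not Rw1w3.
(b): ✓.
(c): ✓.
(d): fails — Rw1w2 and Rw2w1 but not Rw1w1.

(b), (c)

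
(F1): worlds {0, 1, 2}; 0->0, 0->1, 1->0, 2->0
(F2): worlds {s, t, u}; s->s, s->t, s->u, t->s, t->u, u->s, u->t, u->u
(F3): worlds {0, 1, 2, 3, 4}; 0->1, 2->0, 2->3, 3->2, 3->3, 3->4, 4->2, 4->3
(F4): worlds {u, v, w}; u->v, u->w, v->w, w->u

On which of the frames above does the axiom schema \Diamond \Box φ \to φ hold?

This is the axiom for symmetry; its first-order frame correspondent is \forall x \forall y (Rxy \to Ryx).
(F1): fails — R20 but not R02.
(F2): condition met.
(F3): fails — R01 but not R10.
(F4): fails — Ruv but not Rvu.

(F2)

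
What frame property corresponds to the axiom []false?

emptiness of R

□⊥ is valid iff no world has any successor (otherwise □⊥ fails at any world with one).
The converse is a direct semantic check.
So the correspondent is emptiness of R.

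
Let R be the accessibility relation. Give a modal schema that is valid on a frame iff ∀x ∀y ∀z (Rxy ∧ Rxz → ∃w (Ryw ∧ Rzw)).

This is convergence; the standard corresponding axiom is .2: ◇□s → □◇s.
Suppose ◇□s→□◇s is valid. Take Rxy, Rxz and set V(s)={w : Ryw}. Then □s at y so ◇□s at x, so □◇s at x, so ◇s at z, giving w with Rzw and Ryw.

◇□s → □◇s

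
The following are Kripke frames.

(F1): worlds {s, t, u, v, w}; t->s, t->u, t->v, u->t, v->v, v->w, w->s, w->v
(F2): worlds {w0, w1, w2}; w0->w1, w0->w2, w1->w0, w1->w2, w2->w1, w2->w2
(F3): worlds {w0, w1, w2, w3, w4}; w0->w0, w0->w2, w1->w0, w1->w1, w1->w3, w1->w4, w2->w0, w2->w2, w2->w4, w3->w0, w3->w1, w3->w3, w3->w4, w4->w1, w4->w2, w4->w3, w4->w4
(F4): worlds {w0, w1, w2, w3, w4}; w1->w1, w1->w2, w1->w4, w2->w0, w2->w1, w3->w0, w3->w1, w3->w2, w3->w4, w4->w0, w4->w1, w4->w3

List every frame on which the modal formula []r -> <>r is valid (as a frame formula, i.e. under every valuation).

The schema corresponds to seriality: forall x exists y Rxy.
(F1): fails — world s has no successor.
(F2): satisfies the condition.
(F3): satisfies the condition.
(F4): fails — world w0 has no successor.

(F2), (F3)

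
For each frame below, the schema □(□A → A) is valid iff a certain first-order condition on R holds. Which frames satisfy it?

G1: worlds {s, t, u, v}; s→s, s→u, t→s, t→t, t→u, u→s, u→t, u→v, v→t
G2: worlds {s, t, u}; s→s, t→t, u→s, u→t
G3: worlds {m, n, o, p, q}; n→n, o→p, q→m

G2

The schema corresponds to shift-reflexivity: ∀x ∀y (Rxy → Ryy).
G1: fails — Ruv but not Rvv.
G2: satisfies the condition.
G3: fails — Rop but not Rpp.
Valid on: G2.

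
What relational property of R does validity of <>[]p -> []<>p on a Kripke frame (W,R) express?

convergence

This is the .2 axiom.
Its frame correspondent is convergence — forall x forall y forall z (Rxy & Rxz -> exists w (Ryw & Rzw)).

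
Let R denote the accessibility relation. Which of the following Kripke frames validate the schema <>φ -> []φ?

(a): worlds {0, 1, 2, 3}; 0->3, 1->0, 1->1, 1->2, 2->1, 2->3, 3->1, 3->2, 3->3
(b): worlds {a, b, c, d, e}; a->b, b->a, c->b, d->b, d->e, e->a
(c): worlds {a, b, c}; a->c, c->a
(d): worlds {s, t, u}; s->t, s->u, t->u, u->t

(c)

Frame correspondent (Sahlqvist): forall x forall y forall z (Rxy & Rxz -> y = z) — i.e. partial functionality.
(a): fails — 1 sees both 0 and 1.
(b): fails — d sees both b and e.
(c): holds.
(d): fails — s sees both t and u.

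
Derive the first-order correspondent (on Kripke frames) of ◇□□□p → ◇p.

∀x ∀y (xRy → ∃w (yR³w ∧ xRw))

This is a Sahlqvist (Geach-type) schema ◇^1□^3p → □^0◇^1p.
Minimal-valuation argument: fix x; take any y with xR^1y and any z with xR^0z. Set V(p) to the set of worlds R-reachable from y in exactly 3 steps. Then □^3p holds at y, so the antecedent holds at x; validity forces ◇^1p at z, giving a w with zR^1w and yR^3w.
First-order correspondent: ∀x ∀y (xRy → ∃w (yR³w ∧ xRw)).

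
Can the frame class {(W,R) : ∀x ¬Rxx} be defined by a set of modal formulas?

Modal frame validity is preserved under surjective bounded morphisms.
The 2-cycle (worlds a,b with a→b→a) is irreflexive, and the map sending every world to a single reflexive point • is a surjective bounded morphism (forth: every edge maps to (•,•); back: every world has a successor). So any modal formula valid on the 2-cycle is also valid on the reflexive point, which is not irreflexive.
Hence irreflexivity is not modally definable.

Not definable by any modal formula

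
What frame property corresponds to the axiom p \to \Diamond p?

reflexivity: \forall x Rxx

Replacing p by ¬p and contraposing gives the equivalent schema □p → p.
Suppose □p→p is valid. At any x set V(p)={w : Rxw}. Then □p holds at x, so p holds at x, i.e. Rxx.
The converse is a direct semantic check.
So the correspondent is reflexivity.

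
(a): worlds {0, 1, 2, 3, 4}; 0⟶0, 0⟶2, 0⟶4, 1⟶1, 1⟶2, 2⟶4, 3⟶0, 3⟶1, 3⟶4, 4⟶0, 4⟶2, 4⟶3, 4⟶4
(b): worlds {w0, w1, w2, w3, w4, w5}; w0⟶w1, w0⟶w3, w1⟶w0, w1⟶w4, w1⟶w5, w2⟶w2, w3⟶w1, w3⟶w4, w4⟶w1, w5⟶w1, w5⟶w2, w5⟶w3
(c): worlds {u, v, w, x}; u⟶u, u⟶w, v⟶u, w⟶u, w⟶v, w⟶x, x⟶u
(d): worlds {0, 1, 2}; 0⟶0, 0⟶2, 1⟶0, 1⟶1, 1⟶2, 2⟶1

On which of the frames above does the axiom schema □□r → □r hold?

(a), (d)

This is the axiom for density; its first-order frame correspondent is ∀x ∀y (Rxy → ∃z (Rxz ∧ Rzy)).
(a): satisfies the condition.
(b): fails — Rw1w5 but no z with Rw1z and Rzw5.
(c): fails — Rwx but no z with Rwz and Rzx.
(d): satisfies the condition.
Valid on: (a), (d).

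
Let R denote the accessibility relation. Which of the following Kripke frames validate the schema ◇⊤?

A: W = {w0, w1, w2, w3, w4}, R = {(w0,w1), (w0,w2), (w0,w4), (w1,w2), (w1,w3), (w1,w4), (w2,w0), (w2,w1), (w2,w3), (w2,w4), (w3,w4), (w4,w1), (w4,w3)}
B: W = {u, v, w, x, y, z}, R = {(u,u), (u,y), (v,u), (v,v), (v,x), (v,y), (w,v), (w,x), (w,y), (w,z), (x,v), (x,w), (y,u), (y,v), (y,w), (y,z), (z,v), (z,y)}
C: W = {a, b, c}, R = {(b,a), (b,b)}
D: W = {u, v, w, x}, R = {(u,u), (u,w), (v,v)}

A, B

The schema corresponds to seriality: ∀x ∃y Rxy.
A: satisfies the condition.
B: satisfies the condition.
C: fails — world a has no successor.
D: fails — world w has no successor.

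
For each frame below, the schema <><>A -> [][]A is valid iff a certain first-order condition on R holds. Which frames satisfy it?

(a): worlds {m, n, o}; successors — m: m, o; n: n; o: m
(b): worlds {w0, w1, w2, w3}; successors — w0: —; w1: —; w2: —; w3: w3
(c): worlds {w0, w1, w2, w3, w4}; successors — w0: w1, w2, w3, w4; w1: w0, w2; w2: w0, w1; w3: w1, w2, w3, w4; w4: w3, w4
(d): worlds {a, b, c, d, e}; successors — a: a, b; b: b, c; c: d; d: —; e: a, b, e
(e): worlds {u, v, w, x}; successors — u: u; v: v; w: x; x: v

The schema corresponds to a generalized confluence (Geach) condition: forall x forall y forall z ((x R^2 y & x R^2 z) -> exists w (y = w & z = w)).
(a): fails — mR²m, mR²o but m ≠ o.
(b): ✓.
(c): fails — w0R²w0, w0R²w1 but w0 ≠ w1.
(d): fails — aR²a, aR²b but a ≠ b.
(e): ✓.

(b), (e)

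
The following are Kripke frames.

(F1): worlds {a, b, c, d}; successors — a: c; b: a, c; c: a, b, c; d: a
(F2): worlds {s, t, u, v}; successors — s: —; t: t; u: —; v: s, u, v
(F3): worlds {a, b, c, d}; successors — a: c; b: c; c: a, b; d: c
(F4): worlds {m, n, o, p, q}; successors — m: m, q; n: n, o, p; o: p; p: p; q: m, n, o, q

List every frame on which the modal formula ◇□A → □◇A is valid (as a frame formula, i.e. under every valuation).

(F1), (F3)

The schema corresponds to convergence: ∀x ∀y ∀z (Rxy ∧ Rxz → ∃w (Ryw ∧ Rzw)).
(F1): ✓.
(F2): fails — Rvu and Rvu but u and u have no common successor.
(F3): ✓.
(F4): fails — Rqq and Rqo but q and o have no common successor.
Valid on: (F1), (F3).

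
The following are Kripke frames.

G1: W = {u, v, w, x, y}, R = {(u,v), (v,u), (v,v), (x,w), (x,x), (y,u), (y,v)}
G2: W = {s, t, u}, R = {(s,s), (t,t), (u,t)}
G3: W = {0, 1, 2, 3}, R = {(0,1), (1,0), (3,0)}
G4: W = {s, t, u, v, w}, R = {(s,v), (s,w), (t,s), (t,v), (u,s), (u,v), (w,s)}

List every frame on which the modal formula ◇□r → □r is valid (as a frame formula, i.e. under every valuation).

The schema corresponds to a generalized confluence (Geach) condition: ∀x ∀y ∀z ((xRy ∧ xRz) → ∃w (yRw ∧ z = w)).
G1: fails — vRu, vRu but no t with uRt and u=t.
G2: condition met.
G3: fails — 0R1, 0R1 but no w with 1Rw and 1=w.
G4: fails — sRv, sRv but no w* with vRw* and v=w*.

G2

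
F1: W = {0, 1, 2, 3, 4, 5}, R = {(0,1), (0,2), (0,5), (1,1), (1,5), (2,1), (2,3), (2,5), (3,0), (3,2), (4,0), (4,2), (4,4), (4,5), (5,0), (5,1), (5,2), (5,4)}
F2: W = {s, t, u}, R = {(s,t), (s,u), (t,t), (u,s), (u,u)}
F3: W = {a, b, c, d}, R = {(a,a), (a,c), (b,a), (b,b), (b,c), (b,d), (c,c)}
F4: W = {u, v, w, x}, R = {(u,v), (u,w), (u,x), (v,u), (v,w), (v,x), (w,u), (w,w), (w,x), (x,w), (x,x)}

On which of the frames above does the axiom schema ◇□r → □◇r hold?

Frame correspondent (Sahlqvist): ∀x ∀y ∀z (Rxy ∧ Rxz → ∃w (Ryw ∧ Rzw)) — i.e. convergence.
F1: fails — R23 and R21 but 3 and 1 have no common successor.
F2: fails — Rsu and Rst but u and t have no common successor.
F3: fails — Rbc and Rbd but c and d have no common successor.
F4: ✓.

F4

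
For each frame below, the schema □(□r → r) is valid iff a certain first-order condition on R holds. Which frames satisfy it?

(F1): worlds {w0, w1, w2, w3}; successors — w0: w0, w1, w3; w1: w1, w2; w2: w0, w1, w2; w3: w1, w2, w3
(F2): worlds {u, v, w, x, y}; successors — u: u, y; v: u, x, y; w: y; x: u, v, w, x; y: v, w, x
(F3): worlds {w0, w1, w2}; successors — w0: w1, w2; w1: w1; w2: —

(F1)

This is the axiom for shift-reflexivity; its first-order frame correspondent is ∀x ∀y (Rxy → Ryy).
(F1): satisfies the condition.
(F2): fails — Rxw but not Rww.
(F3): fails — Rw0w2 but not Rw2w2.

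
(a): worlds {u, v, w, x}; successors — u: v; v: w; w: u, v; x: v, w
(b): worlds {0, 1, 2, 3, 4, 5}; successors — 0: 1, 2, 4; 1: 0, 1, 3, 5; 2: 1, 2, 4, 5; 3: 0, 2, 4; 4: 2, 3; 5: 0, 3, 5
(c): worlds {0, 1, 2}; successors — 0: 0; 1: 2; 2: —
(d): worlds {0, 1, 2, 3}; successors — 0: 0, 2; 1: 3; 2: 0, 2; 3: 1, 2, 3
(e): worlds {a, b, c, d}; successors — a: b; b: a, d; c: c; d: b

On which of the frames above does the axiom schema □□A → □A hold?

(d)

This is the axiom for density; its first-order frame correspondent is ∀x ∀y (Rxy → ∃z (Rxz ∧ Rzy)).
(a): fails — Ruv but no z with Ruz and Rzv.
(b): fails — R30 but no z with R3z and Rz0.
(c): fails — R12 but no z with R1z and Rz2.
(d): condition met.
(e): fails — Rab but no z with Raz and Rzb.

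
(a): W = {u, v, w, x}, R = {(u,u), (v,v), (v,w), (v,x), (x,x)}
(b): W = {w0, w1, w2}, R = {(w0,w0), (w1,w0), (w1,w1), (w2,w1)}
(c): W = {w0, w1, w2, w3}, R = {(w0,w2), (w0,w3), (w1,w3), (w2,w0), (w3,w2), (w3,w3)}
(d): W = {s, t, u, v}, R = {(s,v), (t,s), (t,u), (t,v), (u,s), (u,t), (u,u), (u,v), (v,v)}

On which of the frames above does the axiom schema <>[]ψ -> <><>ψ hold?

(b), (c), (d)

The schema corresponds to a generalized confluence (Geach) condition: forall x forall y (xRy -> exists w (yRw & x R^2 w)).
(a): fails — vRw but no t with wRt and vR²t.
(b): condition met.
(c): condition met.
(d): condition met.
Valid on: (b), (c), (d).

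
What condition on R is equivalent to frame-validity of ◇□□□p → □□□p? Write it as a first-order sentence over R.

This is a Sahlqvist (Geach-type) schema ◇^1□^3p → □^3◇^0p.
Minimal-valuation argument: fix x; take any y with xR^1y and any z with xR^3z. Set V(p) to the set of worlds R-reachable from y in exactly 3 steps. Then □^3p holds at y, so the antecedent holds at x; validity forces ◇^0p at z, giving a w with zR^0w and yR^3w.
First-order correspondent: ∀x ∀y ∀z ((xRy ∧ xR³z) → ∃w (yR³w ∧ z = w)).

∀x ∀y ∀z ((xRy ∧ xR³z) → ∃w (yR³w ∧ z = w))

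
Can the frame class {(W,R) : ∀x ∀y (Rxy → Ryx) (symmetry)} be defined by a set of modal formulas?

Yes: it is symmetry, defined by the B schema q → □◇q.
Suppose q→□◇q is valid. Take Rxy and set V(q)={x}. Then q at x, so □◇q at x, so ◇q at y, so some z with Ryz has q; z=x, i.e. Ryx.

Definable; q → □◇q defines it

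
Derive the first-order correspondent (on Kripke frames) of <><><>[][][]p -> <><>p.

This is a Sahlqvist (Geach-type) schema ◇^3□^3p → □^0◇^2p.
Minimal-valuation argument: fix x; take any y with xR^3y and any z with xR^0z. Set V(p) to the set of worlds R-reachable from y in exactly 3 steps. Then □^3p holds at y, so the antecedent holds at x; validity forces ◇^2p at z, giving a w with zR^2w and yR^3w.
First-order correspondent: forall x forall y (x R^3 y -> exists w (y R^3 w & x R^2 w)).

forall x forall y (x R^3 y -> exists w (y R^3 w & x R^2 w))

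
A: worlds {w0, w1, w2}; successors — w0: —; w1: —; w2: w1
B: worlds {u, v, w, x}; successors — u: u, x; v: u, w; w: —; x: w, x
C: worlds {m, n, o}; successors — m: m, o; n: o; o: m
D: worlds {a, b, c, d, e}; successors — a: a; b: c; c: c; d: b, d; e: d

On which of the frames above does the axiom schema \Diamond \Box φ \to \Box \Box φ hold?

A

Frame correspondent (Sahlqvist): \forall x \forall y \forall z ((xRy \wedge x R^2 z) \to \exists w (yRw \wedge z = w)) — i.e. a generalized confluence (Geach) condition.
A: holds.
B: fails — uRu, uR²w but no t with uRt and w=t.
C: fails — mRo, mR²o but no w with oRw and o=w.
D: fails — dRb, dR²b but no w with bRw and b=w.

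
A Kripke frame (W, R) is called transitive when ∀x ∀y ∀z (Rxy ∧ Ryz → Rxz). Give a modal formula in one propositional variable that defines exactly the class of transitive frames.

This is transitivity; the standard corresponding axiom is 4: □p → □□p.
Suppose □p→□□p is valid. Take Rxy, Ryz and set V(p)={w : Rxw}. Then □p at x, so □□p at x, so □p at y, so p at z, i.e. Rxz.

□p → □□p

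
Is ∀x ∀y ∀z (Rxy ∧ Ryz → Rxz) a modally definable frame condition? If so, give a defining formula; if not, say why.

Yes: it is transitivity, defined by the 4 schema □q → □□q.
Suppose □q→□□q is valid. Take Rxy, Ryz and set V(q)={w : Rxw}. Then □q at x, so □□q at x, so □q at y, so q at z, i.e. Rxz.

Yes, by □q → □□q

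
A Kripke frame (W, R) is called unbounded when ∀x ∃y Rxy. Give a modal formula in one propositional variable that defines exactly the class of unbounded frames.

A defining formula is □r → ◇r (the D axiom).

□r → ◇r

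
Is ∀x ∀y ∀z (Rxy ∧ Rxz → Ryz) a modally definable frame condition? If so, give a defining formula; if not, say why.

Yes, by ◇r → □◇r

Yes: it is the Euclidean property, defined by the 5 schema ◇r → □◇r.
Suppose ◇r→□◇r is valid. Take Rxy, Rxz and set V(r)={y}. Then ◇r at x, so □◇r at x, so ◇r at z, so some w with Rzw has r; w=y, i.e. Rzy. By symmetry of the argument, Ryz.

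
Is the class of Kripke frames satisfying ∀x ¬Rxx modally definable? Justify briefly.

Not definable by any modal formula

Modal frame validity is preserved under surjective bounded morphisms.
The 2-cycle (worlds w0,w1 with w0→w1→w0) is irreflexive, and the map sending every world to a single reflexive point • is a surjective bounded morphism (forth: every edge maps to (•,•); back: every world has a successor). So any modal formula valid on the 2-cycle is also valid on the reflexive point, which is not irreflexive.
So no modal formula (or set of formulas) defines exactly the irreflexive frames.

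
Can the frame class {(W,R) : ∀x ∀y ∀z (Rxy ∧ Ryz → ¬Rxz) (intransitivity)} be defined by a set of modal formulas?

Not modally definable

If a class were modally definable it would be closed under surjective bounded morphisms (Goldblatt–Thomason).
The 5-cycle (worlds 0,1,2,3,4 with 0→1→2→3→4→0) is intransitive. Mapping every world to a single reflexive point • is a surjective bounded morphism; the reflexive point is not intransitive (R••∧R•• but R••).
So no modal formula (or set of formulas) defines exactly the intransitive frames.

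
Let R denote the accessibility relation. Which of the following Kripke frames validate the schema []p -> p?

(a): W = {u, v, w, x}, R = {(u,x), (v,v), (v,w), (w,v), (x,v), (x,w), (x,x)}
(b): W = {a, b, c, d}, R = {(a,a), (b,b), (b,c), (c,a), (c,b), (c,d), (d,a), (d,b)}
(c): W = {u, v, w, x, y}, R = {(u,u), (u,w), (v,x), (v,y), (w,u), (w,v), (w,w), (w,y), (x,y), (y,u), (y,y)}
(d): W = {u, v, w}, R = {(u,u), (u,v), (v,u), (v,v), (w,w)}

(d)

Frame correspondent (Sahlqvist): forall x Rxx — i.e. reflexivity.
(a): fails — world u does not see itself.
(b): fails — world c does not see itself.
(c): fails — world v does not see itself.
(d): satisfies the condition.
Valid on: (d).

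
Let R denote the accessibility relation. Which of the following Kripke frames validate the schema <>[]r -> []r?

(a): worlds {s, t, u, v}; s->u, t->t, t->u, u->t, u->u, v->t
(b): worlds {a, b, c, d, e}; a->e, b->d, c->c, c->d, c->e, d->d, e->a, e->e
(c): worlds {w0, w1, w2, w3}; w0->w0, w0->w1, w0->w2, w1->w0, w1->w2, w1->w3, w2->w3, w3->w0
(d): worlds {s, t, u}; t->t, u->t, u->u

(a)

Frame correspondent (Sahlqvist): forall x forall y forall z (Rxy & Rxz -> Ryz) — i.e. the Euclidean property.
(a): ✓.
(b): fails — Rcd and Rcc but not Rdc.
(c): fails — Rw0w1 and Rw0w1 but not Rw1w1.
(d): fails — Rut and Ruu but not Rtu.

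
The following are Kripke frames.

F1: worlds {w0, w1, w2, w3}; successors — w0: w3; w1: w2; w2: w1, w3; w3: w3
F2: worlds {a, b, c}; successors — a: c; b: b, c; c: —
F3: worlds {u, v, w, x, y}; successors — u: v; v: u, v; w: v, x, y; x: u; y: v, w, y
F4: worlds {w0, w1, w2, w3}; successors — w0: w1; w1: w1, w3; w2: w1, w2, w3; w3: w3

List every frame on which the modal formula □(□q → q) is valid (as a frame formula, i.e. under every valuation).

F4

This is the axiom for shift-reflexivity; its first-order frame correspondent is ∀x ∀y (Rxy → Ryy).
F1: fails — Rw1w2 but not Rw2w2.
F2: fails — Rac but not Rcc.
F3: fails — Rwx but not Rxx.
F4: condition met.
Valid on: F4.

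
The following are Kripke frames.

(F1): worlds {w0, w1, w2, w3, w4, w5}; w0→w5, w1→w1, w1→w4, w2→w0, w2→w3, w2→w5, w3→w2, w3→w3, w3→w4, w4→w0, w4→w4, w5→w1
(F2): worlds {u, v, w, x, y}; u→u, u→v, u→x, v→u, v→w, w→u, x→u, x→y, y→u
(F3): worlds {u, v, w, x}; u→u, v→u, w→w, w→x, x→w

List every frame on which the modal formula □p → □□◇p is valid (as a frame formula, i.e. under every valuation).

This is the axiom for a generalized confluence (Geach) condition; its first-order frame correspondent is ∀x ∀z (xR²z → ∃w (xRw ∧ zRw)).
(F1): fails — w0R²w1 but no w with w0Rw and w1Rw.
(F2): satisfies the condition.
(F3): satisfies the condition.

(F2), (F3)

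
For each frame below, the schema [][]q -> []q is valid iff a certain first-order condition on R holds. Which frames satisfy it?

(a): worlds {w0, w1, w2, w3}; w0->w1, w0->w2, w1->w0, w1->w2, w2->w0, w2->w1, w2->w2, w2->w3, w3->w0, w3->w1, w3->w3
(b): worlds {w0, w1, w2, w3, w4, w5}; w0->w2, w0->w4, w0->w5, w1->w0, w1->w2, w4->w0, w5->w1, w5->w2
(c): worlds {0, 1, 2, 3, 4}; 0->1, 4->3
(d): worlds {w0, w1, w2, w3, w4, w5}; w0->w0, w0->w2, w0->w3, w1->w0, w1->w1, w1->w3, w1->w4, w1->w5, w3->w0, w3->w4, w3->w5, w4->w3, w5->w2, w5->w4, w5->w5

(a)

Frame correspondent (Sahlqvist): forall x forall y (Rxy -> exists z (Rxz & Rzy)) — i.e. density.
(a): ✓.
(b): fails — Rw1w0 but no z with Rw1z and Rzw0.
(c): fails — R43 but no z with R4z and Rz3.
(d): fails — Rw4w3 but no z with Rw4z and Rzw3.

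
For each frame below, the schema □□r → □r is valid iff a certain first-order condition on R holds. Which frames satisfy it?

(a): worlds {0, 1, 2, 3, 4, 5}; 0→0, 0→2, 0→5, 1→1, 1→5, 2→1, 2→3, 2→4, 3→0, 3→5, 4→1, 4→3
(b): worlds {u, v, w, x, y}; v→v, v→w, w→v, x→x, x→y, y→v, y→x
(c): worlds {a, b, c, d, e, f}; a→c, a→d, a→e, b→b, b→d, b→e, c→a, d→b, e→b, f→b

Frame correspondent (Sahlqvist): ∀x ∀y (Rxy → ∃z (Rxz ∧ Rzy)) — i.e. density.
(a): fails — R43 but no z with R4z and Rz3.
(b): condition met.
(c): fails — Rae but no z with Raz and Rze.
Valid on: (b).

(b)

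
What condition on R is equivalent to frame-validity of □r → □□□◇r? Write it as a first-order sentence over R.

This is a Sahlqvist (Geach-type) schema ◇^0□^1r → □^3◇^1r.
Minimal-valuation argument: fix x; take any y with xR^0y and any z with xR^3z. Set V(r) to the set of worlds R-reachable from y in exactly 1 step. Then □^1r holds at y, so the antecedent holds at x; validity forces ◇^1r at z, giving a w with zR^1w and yR^1w.
First-order correspondent: ∀x ∀z (xR³z → ∃w (xRw ∧ zRw)).

∀x ∀z (xR³z → ∃w (xRw ∧ zRw))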